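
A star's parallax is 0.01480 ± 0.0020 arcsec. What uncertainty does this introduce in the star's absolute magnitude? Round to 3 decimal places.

M = m − 5 log₁₀ d + 5 = m + 5 log₁₀ p + 5, so ∂M/∂p = 5/(p ln 10).
σ_M = (5/ln 10) · (σ_p/p) = 2.1715 × 0.0020/0.01480 = 2.1715 × 0.13514 = 0.29346.

σ_M = 0.293 mag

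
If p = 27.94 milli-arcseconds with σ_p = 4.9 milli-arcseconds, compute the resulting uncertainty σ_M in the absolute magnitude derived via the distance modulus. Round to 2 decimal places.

σ_M = 0.38 mag

M = m − 5 log₁₀ d + 5 = m + 5 log₁₀ p + 5, so ∂M/∂p = 5/(p ln 10).
σ_M = (5/ln 10) · (σ_p/p) = 2.1715 × 4.9/27.94 = 2.1715 × 0.17538 = 0.38084.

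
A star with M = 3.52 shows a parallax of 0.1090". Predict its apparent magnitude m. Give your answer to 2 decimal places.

m = 3.33

d = 1/p = 1/0.1090″ = 9.1743 pc.
m − M = 5 log₁₀ d − 5 = 5 log₁₀(9.1743) − 5 = 4.8129 − 5 = -0.1871.
m = M + (m − M) = 3.52 + (-0.1871) = 3.33.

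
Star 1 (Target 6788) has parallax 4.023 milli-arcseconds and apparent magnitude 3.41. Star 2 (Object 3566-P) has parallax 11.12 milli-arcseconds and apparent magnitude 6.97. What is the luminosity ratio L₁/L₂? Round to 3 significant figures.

L₁/L₂ = 203

d₁ = 1/p₁ = 1/0.004023″ = 248.57 pc; d₂ = 1/p₂ = 1/0.01112″ = 89.928 pc.
M₁ = m₁ − 5 log₁₀ d₁ + 5 = 3.41 − 11.9772 + 5 = -3.5672.
M₂ = 6.97 − 9.7695 + 5 = 2.2005.
L₁/L₂ = 10^(0.4(M₂ − M₁)) = 10^(0.4 × 5.7677) = 10^2.30708 = 202.81.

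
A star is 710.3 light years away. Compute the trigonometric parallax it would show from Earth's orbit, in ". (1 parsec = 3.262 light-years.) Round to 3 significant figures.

0.00459 "

d = 710.3 ly ÷ 3.262 = 217.75 pc.
p = 1/d = 1/217.75 = 0.0045924 arcsec.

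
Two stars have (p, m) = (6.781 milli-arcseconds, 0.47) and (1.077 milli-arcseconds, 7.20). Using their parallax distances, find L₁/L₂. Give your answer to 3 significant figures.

d₁ = 1/p₁ = 1/0.006781″ = 147.47 pc; d₂ = 1/p₂ = 1/0.001077″ = 928.51 pc.
M₁ = m₁ − 5 log₁₀ d₁ + 5 = 0.47 − 10.8435 + 5 = -5.3735.
M₂ = 7.20 − 14.8389 + 5 = -2.6389.
L₁/L₂ = 10^(0.4(M₂ − M₁)) = 10^(0.4 × 2.7346) = 10^1.09384 = 12.412.

L₁/L₂ = 12.4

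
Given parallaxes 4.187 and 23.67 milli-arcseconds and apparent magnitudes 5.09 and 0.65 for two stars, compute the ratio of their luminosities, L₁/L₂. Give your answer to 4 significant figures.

L₁/L₂ = 0.5353

d₁ = 1/p₁ = 1/0.004187″ = 238.83 pc; d₂ = 1/p₂ = 1/0.02367″ = 42.248 pc.
M₁ = m₁ − 5 log₁₀ d₁ + 5 = 5.09 − 11.8904 + 5 = -1.8004.
M₂ = 0.65 − 8.1290 + 5 = -2.4790.
L₁/L₂ = 10^(0.4(M₂ − M₁)) = 10^(0.4 × (-0.6786)) = 10^(-0.27144) = 0.53525.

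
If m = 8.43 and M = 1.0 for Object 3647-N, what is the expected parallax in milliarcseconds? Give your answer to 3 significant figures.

3.27 mas

m − M = 8.43 − 1.0 = 7.43.
d = 10^((m−M)/5 + 1) = 10^2.486 = 306.2 pc.
p = 1/d = 1/306.2 = 0.0032658 arcsec = 3.2658 mas.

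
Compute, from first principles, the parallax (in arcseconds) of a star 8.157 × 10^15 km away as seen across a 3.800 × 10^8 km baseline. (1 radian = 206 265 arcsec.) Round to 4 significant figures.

θ ≈ B/d = (3.800 × 10^8) / (8.157 × 10^15) = 4.6586 × 10^-8 rad.
In arcseconds: 4.6586 × 10^-8 × 206265 = 0.0096091″.

0.009609 arcsec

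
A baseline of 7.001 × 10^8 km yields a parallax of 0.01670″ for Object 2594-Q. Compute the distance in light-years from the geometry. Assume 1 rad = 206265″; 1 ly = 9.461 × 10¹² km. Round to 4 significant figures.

θ = 0.01670″ = 0.01670/206265 = 8.0964 × 10^-8 rad.
d = B/θ = (7.001 × 10^8) / (8.0964 × 10^-8) = 8.6471 × 10^15 km = (8.6471 × 10^15) / (9.461 × 10^12) ly = 913.97 ly.

914.0 ly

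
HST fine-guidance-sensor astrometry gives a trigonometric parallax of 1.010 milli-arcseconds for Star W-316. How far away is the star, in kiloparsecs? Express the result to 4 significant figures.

p = 1.010 milli-arcseconds = 0.001010 arcsec.
d = 1/p = 1/0.001010 = 990.1 pc.
= 0.9901 kpc.

0.9901 kpc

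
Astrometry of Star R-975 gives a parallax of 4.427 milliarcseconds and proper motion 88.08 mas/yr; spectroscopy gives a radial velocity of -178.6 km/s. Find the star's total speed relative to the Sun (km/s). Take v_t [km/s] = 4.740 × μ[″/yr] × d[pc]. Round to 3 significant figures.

202 km/s

d = 1/p = 1/0.004427″ = 225.89 pc.
μ = 88.08 mas/yr = 0.08808 ″/yr.
v_t = 4.740 μ d = 4.740 × 0.08808 × 225.89 = 94.309 km/s.
v = √(v_r² + v_t²) = √((-178.6)² + 94.309²) = √40792.1 = 201.97 km/s.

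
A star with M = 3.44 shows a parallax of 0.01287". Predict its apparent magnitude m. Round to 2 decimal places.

d = 1/p = 1/0.01287″ = 77.7 pc.
m − M = 5 log₁₀ d − 5 = 5 log₁₀(77.7) − 5 = 9.4521 − 5 = 4.4521.
m = M + (m − M) = 3.44 + 4.4521 = 7.89.

m = 7.89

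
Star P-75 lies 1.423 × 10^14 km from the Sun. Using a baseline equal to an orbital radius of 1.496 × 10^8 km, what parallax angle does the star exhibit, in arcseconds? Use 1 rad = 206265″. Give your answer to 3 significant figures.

θ ≈ B/d = (1.496 × 10^8) / (1.423 × 10^14) = 1.0513 × 10^-6 rad.
In arcseconds: 1.0513 × 10^-6 × 206265 = 0.21685″.

0.217 arcsec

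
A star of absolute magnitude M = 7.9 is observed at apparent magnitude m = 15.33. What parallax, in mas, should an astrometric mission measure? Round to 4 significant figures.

3.266 mas

m − M = 15.33 − 7.9 = 7.43.
d = 10^((m−M)/5 + 1) = 10^2.486 = 306.2 pc.
p = 1/d = 1/306.2 = 0.0032658 arcsec = 3.2658 mas.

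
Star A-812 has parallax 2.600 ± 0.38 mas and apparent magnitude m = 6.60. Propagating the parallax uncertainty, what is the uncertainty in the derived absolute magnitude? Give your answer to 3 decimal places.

σ_M = 0.317 mag

M = m − 5 log₁₀ d + 5 = m + 5 log₁₀ p + 5, so ∂M/∂p = 5/(p ln 10).
σ_M = (5/ln 10) · (σ_p/p) = 2.1715 × 0.38/2.600 = 2.1715 × 0.14615 = 0.31736.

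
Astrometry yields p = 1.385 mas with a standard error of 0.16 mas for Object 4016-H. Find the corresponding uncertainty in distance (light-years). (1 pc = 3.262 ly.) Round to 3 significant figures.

272 ly

d = 1/p, so σ_d = σ_p / p².
σ_d = 0.000160 / (0.001385)² = 0.000160 / 0.0000019182 = 83.412 pc = 83.412 × 3.262 ly = 272.09 ly.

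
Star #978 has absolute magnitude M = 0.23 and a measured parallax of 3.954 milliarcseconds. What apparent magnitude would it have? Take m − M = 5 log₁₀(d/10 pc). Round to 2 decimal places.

m = 7.24

d = 1/p = 1/0.003954″ = 252.91 pc.
m − M = 5 log₁₀ d − 5 = 5 log₁₀(252.91) − 5 = 12.0148 − 5 = 7.0148.
m = M + (m − M) = 0.23 + 7.0148 = 7.24.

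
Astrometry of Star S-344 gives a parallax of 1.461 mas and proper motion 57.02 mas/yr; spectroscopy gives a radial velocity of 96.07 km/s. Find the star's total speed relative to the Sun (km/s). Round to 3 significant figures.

d = 1/p = 1/0.001461″ = 684.46 pc.
μ = 57.02 mas/yr = 0.05702 ″/yr.
v_t = 4.740 μ d = 4.740 × 0.05702 × 684.46 = 184.99 km/s.
v = √(v_r² + v_t²) = √(96.07² + 184.99²) = √43450.7 = 208.45 km/s.

208 km/s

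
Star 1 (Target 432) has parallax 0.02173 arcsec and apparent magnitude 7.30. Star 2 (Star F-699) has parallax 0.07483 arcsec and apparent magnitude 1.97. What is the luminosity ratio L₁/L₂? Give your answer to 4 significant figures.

L₁/L₂ = 0.08750

d₁ = 1/p₁ = 1/0.02173″ = 46.019 pc; d₂ = 1/p₂ = 1/0.07483″ = 13.364 pc.
M₁ = m₁ − 5 log₁₀ d₁ + 5 = 7.30 − 8.3147 + 5 = 3.9853.
M₂ = 1.97 − 5.6297 + 5 = 1.3403.
L₁/L₂ = 10^(0.4(M₂ − M₁)) = 10^(0.4 × (-2.6450)) = 10^(-1.05800) = 0.087498.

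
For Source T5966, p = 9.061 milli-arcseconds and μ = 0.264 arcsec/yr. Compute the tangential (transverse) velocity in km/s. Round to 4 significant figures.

138.1 km/s

d = 1/p = 1/0.009061″ = 110.36 pc.
v_t = 4.74 × μ × d = 4.74 × 0.264 × 110.36 = 138.1 km/s.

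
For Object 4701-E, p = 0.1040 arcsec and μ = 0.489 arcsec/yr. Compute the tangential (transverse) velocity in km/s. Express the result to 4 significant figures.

d = 1/p = 1/0.1040″ = 9.6154 pc.
v_t = 4.74 × μ × d = 4.74 × 0.489 × 9.6154 = 22.287 km/s.

22.29 km/s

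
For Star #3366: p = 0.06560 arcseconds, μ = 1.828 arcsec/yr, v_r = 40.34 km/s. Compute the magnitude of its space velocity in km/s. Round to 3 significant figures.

d = 1/p = 1/0.06560″ = 15.244 pc.
v_t = 4.740 μ d = 4.740 × 1.828 × 15.244 = 132.08 km/s.
v = √(v_r² + v_t²) = √(40.34² + 132.08²) = √19072.4 = 138.1 km/s.

138 km/s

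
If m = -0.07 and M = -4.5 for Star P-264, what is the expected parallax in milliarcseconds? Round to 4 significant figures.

m − M = -0.07 − (-4.5) = 4.43.
d = 10^((m−M)/5 + 1) = 10^1.886 = 76.913 pc.
p = 1/d = 1/76.913 = 0.013002 arcsec = 13.002 mas.

13.00 mas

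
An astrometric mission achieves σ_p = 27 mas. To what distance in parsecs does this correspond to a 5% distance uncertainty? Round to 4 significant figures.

σ_d/d = σ_p/p, so the condition is σ_p/p ≤ 0.05, i.e. p ≥ σ_p/0.05.
p_min = 27/0.05 = 540 mas = 0.54 arcsec.
d_max = 1/p_min = 1/0.54 = 1.8519 pc.

1.852 pc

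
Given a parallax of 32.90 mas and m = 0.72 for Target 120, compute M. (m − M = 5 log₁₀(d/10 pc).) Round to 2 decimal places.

M = -1.69

d = 1/p = 1/0.03290″ = 30.395 pc.
m − M = 5 log₁₀(30.395) − 5 = 7.4140 − 5 = 2.4140.
M = m − (m − M) = 0.72 − 2.4140 = -1.69.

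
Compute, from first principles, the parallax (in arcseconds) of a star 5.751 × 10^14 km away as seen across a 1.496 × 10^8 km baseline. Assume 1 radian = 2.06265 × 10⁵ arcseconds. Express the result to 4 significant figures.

θ ≈ B/d = (1.496 × 10^8) / (5.751 × 10^14) = 2.6013 × 10^-7 rad.
In arcseconds: 2.6013 × 10^-7 × 206265 = 0.053656″.

0.05366 arcsec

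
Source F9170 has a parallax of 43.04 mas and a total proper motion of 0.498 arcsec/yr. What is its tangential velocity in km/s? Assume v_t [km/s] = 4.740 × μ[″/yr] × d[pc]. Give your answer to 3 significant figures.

d = 1/p = 1/0.04304″ = 23.234 pc.
v_t = 4.74 × μ × d = 4.74 × 0.498 × 23.234 = 54.844 km/s.

54.8 km/s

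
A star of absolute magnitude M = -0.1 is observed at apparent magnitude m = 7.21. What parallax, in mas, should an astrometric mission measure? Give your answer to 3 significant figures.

m − M = 7.21 − (-0.1) = 7.31.
d = 10^((m−M)/5 + 1) = 10^2.462 = 289.73 pc.
p = 1/d = 1/289.73 = 0.0034515 arcsec = 3.4515 mas.

3.45 mas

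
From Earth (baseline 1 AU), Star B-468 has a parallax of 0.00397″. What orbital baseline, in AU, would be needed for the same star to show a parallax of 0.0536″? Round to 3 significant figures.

13.5 AU

Parallax scales linearly with baseline: p ∝ B, so B = p_target / p_Earth × 1 AU.
B = 0.0536 / 0.00397 = 13.501 AU.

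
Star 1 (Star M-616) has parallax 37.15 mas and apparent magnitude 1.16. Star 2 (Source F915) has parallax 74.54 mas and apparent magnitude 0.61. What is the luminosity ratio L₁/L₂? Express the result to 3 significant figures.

d₁ = 1/p₁ = 1/0.03715″ = 26.918 pc; d₂ = 1/p₂ = 1/0.07454″ = 13.416 pc.
M₁ = m₁ − 5 log₁₀ d₁ + 5 = 1.16 − 7.1502 + 5 = -0.9902.
M₂ = 0.61 − 5.6381 + 5 = -0.0281.
L₁/L₂ = 10^(0.4(M₂ − M₁)) = 10^(0.4 × 0.9621) = 10^0.38484 = 2.4257.

L₁/L₂ = 2.43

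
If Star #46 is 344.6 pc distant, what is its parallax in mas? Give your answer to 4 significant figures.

p = 1/d = 1/344.6 = 0.0029019 arcsec.
= 0.0029019 × 1000 = 2.9019 mas.

2.902 mas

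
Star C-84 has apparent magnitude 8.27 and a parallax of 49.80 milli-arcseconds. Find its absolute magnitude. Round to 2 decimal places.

d = 1/p = 1/0.04980″ = 20.08 pc.
m − M = 5 log₁₀(20.08) − 5 = 6.5138 − 5 = 1.5138.
M = m − (m − M) = 8.27 − 1.5138 = 6.76.

M = 6.76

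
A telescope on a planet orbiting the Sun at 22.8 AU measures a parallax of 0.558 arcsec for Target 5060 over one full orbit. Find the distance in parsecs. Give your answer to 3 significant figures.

40.9 pc

With baseline B (in AU) and parallax p (in arcsec), d = B/p parsecs.
d = 22.8 / 0.558 = 40.86 pc.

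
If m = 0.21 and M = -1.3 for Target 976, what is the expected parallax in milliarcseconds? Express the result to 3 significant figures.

m − M = 0.21 − (-1.3) = 1.51.
d = 10^((m−M)/5 + 1) = 10^1.302 = 20.045 pc.
p = 1/d = 1/20.045 = 0.049888 arcsec = 49.888 mas.

49.9 mas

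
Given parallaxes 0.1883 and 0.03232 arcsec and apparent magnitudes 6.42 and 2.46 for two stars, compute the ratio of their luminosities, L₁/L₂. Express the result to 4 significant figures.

L₁/L₂ = 0.0007678

d₁ = 1/p₁ = 1/0.1883″ = 5.3107 pc; d₂ = 1/p₂ = 1/0.03232″ = 30.941 pc.
M₁ = m₁ − 5 log₁₀ d₁ + 5 = 6.42 − 3.6258 + 5 = 7.7942.
M₂ = 2.46 − 7.4527 + 5 = 0.0073.
L₁/L₂ = 10^(0.4(M₂ − M₁)) = 10^(0.4 × (-7.7869)) = 10^(-3.11476) = 0.00076779.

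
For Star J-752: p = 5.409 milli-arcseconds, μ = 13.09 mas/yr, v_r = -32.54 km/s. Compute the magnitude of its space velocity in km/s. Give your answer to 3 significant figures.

34.5 km/s

d = 1/p = 1/0.005409″ = 184.88 pc.
μ = 13.09 mas/yr = 0.01309 ″/yr.
v_t = 4.740 μ d = 4.740 × 0.01309 × 184.88 = 11.471 km/s.
v = √(v_r² + v_t²) = √((-32.54)² + 11.471²) = √1190.44 = 34.503 km/s.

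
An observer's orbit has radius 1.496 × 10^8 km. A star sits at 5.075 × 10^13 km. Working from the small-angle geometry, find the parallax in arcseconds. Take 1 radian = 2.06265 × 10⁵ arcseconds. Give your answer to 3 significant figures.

θ ≈ B/d = (1.496 × 10^8) / (5.075 × 10^13) = 2.9478 × 10^-6 rad.
In arcseconds: 2.9478 × 10^-6 × 206265 = 0.60803″.

0.608 arcsec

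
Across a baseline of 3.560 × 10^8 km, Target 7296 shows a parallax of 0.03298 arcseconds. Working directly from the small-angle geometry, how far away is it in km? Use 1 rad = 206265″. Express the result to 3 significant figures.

2.23 × 10^15 km

θ = 0.03298″ = 0.03298/206265 = 1.5989 × 10^-7 rad.
d = B/θ = (3.560 × 10^8) / (1.5989 × 10^-7) = 2.2265 × 10^15 km.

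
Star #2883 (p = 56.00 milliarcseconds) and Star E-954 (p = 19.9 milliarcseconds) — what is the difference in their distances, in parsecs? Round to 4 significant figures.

d_A = 1/0.05600″ = 17.857 pc; d_B = 1/0.01990″ = 50.251 pc.
|d_B − d_A| = |50.251 − 17.857| = 32.394 pc.

32.39 pc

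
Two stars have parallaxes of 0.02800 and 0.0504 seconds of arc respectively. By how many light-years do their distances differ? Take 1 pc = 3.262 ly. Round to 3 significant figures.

d_A = 1/0.02800″ = 35.714 pc; d_B = 1/0.05040″ = 19.841 pc.
|d_B − d_A| = |19.841 − 35.714| = 15.873 pc = 15.873 × 3.262 ly = 51.778 ly.

51.8 ly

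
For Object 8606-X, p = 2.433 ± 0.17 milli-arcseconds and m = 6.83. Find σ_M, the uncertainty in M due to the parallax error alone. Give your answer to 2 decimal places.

σ_M = 0.15 mag

M = m − 5 log₁₀ d + 5 = m + 5 log₁₀ p + 5, so ∂M/∂p = 5/(p ln 10).
σ_M = (5/ln 10) · (σ_p/p) = 2.1715 × 0.17/2.433 = 2.1715 × 0.069873 = 0.15173.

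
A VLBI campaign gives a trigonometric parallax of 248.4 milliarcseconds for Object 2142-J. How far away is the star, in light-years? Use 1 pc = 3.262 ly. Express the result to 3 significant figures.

13.1 light years

p = 248.4 milliarcseconds = 0.2484 arcsec.
d = 1/p = 1/0.2484 = 4.0258 pc.
In light-years: 4.0258 × 3.262 = 13.132 ly.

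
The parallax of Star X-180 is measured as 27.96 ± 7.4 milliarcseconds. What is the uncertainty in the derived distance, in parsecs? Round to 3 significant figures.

d = 1/p, so σ_d = σ_p / p².
σ_d = 0.00740 / (0.02796)² = 0.00740 / 0.00078176 = 9.4658 pc.

9.47 pc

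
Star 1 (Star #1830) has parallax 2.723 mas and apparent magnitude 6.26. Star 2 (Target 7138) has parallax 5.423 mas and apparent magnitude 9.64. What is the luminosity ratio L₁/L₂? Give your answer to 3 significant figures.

d₁ = 1/p₁ = 1/0.002723″ = 367.24 pc; d₂ = 1/p₂ = 1/0.005423″ = 184.4 pc.
M₁ = m₁ − 5 log₁₀ d₁ + 5 = 6.26 − 12.8247 + 5 = -1.5647.
M₂ = 9.64 − 11.3288 + 5 = 3.3112.
L₁/L₂ = 10^(0.4(M₂ − M₁)) = 10^(0.4 × 4.8759) = 10^1.95036 = 89.199.

L₁/L₂ = 89.2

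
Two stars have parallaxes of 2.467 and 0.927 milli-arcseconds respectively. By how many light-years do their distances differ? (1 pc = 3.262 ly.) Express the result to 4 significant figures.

d_A = 1/0.002467″ = 405.35 pc; d_B = 1/0.0009270″ = 1078.7 pc.
|d_B − d_A| = |1078.7 − 405.35| = 673.35 pc = 673.35 × 3.262 ly = 2196.5 ly.

2197 ly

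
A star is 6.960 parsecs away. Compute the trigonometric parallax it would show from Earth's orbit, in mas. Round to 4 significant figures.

143.7 mas

p = 1/d = 1/6.96 = 0.14368 arcsec.
= 0.14368 × 1000 = 143.68 mas.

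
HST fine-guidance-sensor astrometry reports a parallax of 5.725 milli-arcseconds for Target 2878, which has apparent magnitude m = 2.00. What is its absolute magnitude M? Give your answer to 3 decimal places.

d = 1/p = 1/0.005725″ = 174.67 pc.
m − M = 5 log₁₀(174.67) − 5 = 11.2111 − 5 = 6.2111.
M = m − (m − M) = 2.00 − 6.2111 = -4.211.

M = -4.211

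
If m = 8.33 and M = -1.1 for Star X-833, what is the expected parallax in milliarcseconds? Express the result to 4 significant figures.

1.300 mas

m − M = 8.33 − (-1.1) = 9.43.
d = 10^((m−M)/5 + 1) = 10^2.886 = 769.13 pc.
p = 1/d = 1/769.13 = 0.0013002 arcsec = 1.3002 mas.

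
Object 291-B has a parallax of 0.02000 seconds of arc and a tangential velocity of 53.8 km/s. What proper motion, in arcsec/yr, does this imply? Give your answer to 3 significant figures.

0.227 arcsec/yr

d = 1/p = 1/0.02000″ = 50 pc.
μ = v_t / (4.74 d) = 53.8 / (4.74 × 50) = 53.8 / 237 = 0.227 ″/yr.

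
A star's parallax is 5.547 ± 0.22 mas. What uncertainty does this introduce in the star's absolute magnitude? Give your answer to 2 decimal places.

σ_M = 0.09 mag

M = m − 5 log₁₀ d + 5 = m + 5 log₁₀ p + 5, so ∂M/∂p = 5/(p ln 10).
σ_M = (5/ln 10) · (σ_p/p) = 2.1715 × 0.22/5.547 = 2.1715 × 0.039661 = 0.086124.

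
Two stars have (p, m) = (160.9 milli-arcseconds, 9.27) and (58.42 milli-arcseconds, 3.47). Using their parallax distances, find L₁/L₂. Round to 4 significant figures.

d₁ = 1/p₁ = 1/0.1609″ = 6.215 pc; d₂ = 1/p₂ = 1/0.05842″ = 17.117 pc.
M₁ = m₁ − 5 log₁₀ d₁ + 5 = 9.27 − 3.9672 + 5 = 10.3028.
M₂ = 3.47 − 6.1671 + 5 = 2.3029.
L₁/L₂ = 10^(0.4(M₂ − M₁)) = 10^(0.4 × (-7.9999)) = 10^(-3.19996) = 0.00063102.

L₁/L₂ = 0.0006310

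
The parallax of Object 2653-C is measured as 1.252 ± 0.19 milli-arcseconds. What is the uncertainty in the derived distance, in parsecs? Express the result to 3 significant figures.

121 pc

d = 1/p, so σ_d = σ_p / p².
σ_d = 0.000190 / (0.001252)² = 0.000190 / 0.0000015675 = 121.21 pc.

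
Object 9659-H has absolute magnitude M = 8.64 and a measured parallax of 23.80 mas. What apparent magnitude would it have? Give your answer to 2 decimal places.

m = 11.76

d = 1/p = 1/0.02380″ = 42.017 pc.
m − M = 5 log₁₀ d − 5 = 5 log₁₀(42.017) − 5 = 8.1171 − 5 = 3.1171.
m = M + (m − M) = 8.64 + 3.1171 = 11.76.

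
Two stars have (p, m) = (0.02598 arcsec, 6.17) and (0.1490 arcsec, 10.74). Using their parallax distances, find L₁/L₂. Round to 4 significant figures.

d₁ = 1/p₁ = 1/0.02598″ = 38.491 pc; d₂ = 1/p₂ = 1/0.1490″ = 6.7114 pc.
M₁ = m₁ − 5 log₁₀ d₁ + 5 = 6.17 − 7.9268 + 5 = 3.2432.
M₂ = 10.74 − 4.1341 + 5 = 11.6059.
L₁/L₂ = 10^(0.4(M₂ − M₁)) = 10^(0.4 × 8.3627) = 10^3.34508 = 2213.5.

L₁/L₂ = 2214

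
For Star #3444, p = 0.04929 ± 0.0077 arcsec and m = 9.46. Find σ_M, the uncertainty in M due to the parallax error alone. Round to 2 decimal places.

σ_M = 0.34 mag

M = m − 5 log₁₀ d + 5 = m + 5 log₁₀ p + 5, so ∂M/∂p = 5/(p ln 10).
σ_M = (5/ln 10) · (σ_p/p) = 2.1715 × 0.0077/0.04929 = 2.1715 × 0.15622 = 0.33923.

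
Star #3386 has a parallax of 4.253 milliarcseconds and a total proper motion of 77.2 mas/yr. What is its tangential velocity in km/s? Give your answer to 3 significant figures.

86.0 km/s

d = 1/p = 1/0.004253″ = 235.13 pc.
μ = 77.2 mas/yr = 0.0772 ″/yr.
v_t = 4.74 × μ × d = 4.74 × 0.0772 × 235.13 = 86.041 km/s.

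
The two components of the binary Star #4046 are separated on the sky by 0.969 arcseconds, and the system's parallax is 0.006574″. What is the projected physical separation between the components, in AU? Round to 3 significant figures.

d = 1/p = 1/0.006574″ = 152.11 pc.
At distance d (pc), an angle of θ arcsec spans θ·d AU: s = 0.969 × 152.11 = 147.39 AU.

147 AU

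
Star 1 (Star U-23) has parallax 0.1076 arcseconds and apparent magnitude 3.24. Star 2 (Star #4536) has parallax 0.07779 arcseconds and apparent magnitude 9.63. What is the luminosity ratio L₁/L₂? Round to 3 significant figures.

d₁ = 1/p₁ = 1/0.1076″ = 9.2937 pc; d₂ = 1/p₂ = 1/0.07779″ = 12.855 pc.
M₁ = m₁ − 5 log₁₀ d₁ + 5 = 3.24 − 4.8409 + 5 = 3.3991.
M₂ = 9.63 − 5.5454 + 5 = 9.0846.
L₁/L₂ = 10^(0.4(M₂ − M₁)) = 10^(0.4 × 5.6855) = 10^2.27420 = 188.02.

L₁/L₂ = 188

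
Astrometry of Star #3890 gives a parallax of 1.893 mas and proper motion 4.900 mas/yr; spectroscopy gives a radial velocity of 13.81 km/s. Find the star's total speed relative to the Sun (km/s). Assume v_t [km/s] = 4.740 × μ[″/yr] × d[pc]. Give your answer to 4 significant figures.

18.47 km/s

d = 1/p = 1/0.001893″ = 528.26 pc.
μ = 4.900 mas/yr = 0.004900 ″/yr.
v_t = 4.740 μ d = 4.740 × 0.004900 × 528.26 = 12.269 km/s.
v = √(v_r² + v_t²) = √(13.81² + 12.269²) = √341.244 = 18.473 km/s.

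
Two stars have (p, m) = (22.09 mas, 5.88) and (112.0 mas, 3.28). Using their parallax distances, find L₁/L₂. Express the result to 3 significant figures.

L₁/L₂ = 2.34

d₁ = 1/p₁ = 1/0.02209″ = 45.269 pc; d₂ = 1/p₂ = 1/0.1120″ = 8.9286 pc.
M₁ = m₁ − 5 log₁₀ d₁ + 5 = 5.88 − 8.2790 + 5 = 2.6010.
M₂ = 3.28 − 4.7539 + 5 = 3.5261.
L₁/L₂ = 10^(0.4(M₂ − M₁)) = 10^(0.4 × 0.9251) = 10^0.37004 = 2.3444.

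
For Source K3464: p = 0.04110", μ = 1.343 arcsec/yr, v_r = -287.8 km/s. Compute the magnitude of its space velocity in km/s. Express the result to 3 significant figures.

d = 1/p = 1/0.04110″ = 24.331 pc.
v_t = 4.740 μ d = 4.740 × 1.343 × 24.331 = 154.89 km/s.
v = √(v_r² + v_t²) = √((-287.8)² + 154.89²) = √106820 = 326.83 km/s.

327 km/s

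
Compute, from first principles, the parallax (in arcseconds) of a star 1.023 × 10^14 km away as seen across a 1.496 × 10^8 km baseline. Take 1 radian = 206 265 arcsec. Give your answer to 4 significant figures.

θ ≈ B/d = (1.496 × 10^8) / (1.023 × 10^14) = 1.4624 × 10^-6 rad.
In arcseconds: 1.4624 × 10^-6 × 206265 = 0.30164″.

0.3016 arcsec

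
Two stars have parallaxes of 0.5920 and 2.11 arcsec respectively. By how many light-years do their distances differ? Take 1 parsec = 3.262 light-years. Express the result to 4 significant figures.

d_A = 1/0.5920″ = 1.6892 pc; d_B = 1/2.110″ = 0.47393 pc.
|d_B − d_A| = |0.47393 − 1.6892| = 1.2153 pc = 1.2153 × 3.262 ly = 3.9643 ly.

3.964 ly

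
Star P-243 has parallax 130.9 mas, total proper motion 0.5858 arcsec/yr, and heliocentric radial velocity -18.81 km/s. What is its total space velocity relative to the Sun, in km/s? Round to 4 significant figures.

28.35 km/s

d = 1/p = 1/0.1309″ = 7.6394 pc.
v_t = 4.740 μ d = 4.740 × 0.5858 × 7.6394 = 21.212 km/s.
v = √(v_r² + v_t²) = √((-18.81)² + 21.212²) = √803.765 = 28.351 km/s.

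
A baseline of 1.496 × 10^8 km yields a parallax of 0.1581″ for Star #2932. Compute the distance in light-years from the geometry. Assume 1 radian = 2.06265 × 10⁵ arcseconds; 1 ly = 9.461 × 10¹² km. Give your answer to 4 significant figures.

20.63 ly

θ = 0.1581″ = 0.1581/206265 = 7.6649 × 10^-7 rad.
d = B/θ = (1.496 × 10^8) / (7.6649 × 10^-7) = 1.9518 × 10^14 km = (1.9518 × 10^14) / (9.461 × 10^12) ly = 20.63 ly.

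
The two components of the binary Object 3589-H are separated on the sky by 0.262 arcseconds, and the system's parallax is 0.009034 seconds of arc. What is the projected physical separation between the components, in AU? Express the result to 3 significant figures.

29.0 AU

d = 1/p = 1/0.009034″ = 110.69 pc.
At distance d (pc), an angle of θ arcsec spans θ·d AU: s = 0.262 × 110.69 = 29.001 AU.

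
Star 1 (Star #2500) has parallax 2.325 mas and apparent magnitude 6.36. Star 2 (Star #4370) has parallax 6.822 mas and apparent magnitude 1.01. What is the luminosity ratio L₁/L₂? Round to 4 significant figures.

d₁ = 1/p₁ = 1/0.002325″ = 430.11 pc; d₂ = 1/p₂ = 1/0.006822″ = 146.58 pc.
M₁ = m₁ − 5 log₁₀ d₁ + 5 = 6.36 − 13.1679 + 5 = -1.8079.
M₂ = 1.01 − 10.8304 + 5 = -4.8204.
L₁/L₂ = 10^(0.4(M₂ − M₁)) = 10^(0.4 × (-3.0125)) = 10^(-1.20500) = 0.062373.

L₁/L₂ = 0.06237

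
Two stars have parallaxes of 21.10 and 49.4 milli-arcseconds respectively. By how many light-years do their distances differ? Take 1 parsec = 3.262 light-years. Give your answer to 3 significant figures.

88.6 ly

d_A = 1/0.02110″ = 47.393 pc; d_B = 1/0.04940″ = 20.243 pc.
|d_B − d_A| = |20.243 − 47.393| = 27.15 pc = 27.15 × 3.262 ly = 88.563 ly.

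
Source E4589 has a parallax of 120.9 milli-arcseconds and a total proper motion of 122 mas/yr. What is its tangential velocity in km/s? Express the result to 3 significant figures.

d = 1/p = 1/0.1209″ = 8.2713 pc.
μ = 122 mas/yr = 0.122 ″/yr.
v_t = 4.74 × μ × d = 4.74 × 0.122 × 8.2713 = 4.7831 km/s.

4.78 km/s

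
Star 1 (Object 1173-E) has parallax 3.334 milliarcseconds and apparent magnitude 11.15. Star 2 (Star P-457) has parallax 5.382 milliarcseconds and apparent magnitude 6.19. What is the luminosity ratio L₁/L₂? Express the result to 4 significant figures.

d₁ = 1/p₁ = 1/0.003334″ = 299.94 pc; d₂ = 1/p₂ = 1/0.005382″ = 185.8 pc.
M₁ = m₁ − 5 log₁₀ d₁ + 5 = 11.15 − 12.3852 + 5 = 3.7648.
M₂ = 6.19 − 11.3452 + 5 = -0.1552.
L₁/L₂ = 10^(0.4(M₂ − M₁)) = 10^(0.4 × (-3.9200)) = 10^(-1.56800) = 0.02704.

L₁/L₂ = 0.02704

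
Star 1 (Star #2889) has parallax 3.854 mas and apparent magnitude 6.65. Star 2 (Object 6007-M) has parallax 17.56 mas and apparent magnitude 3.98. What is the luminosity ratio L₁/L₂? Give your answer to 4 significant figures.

L₁/L₂ = 1.775

d₁ = 1/p₁ = 1/0.003854″ = 259.47 pc; d₂ = 1/p₂ = 1/0.01756″ = 56.948 pc.
M₁ = m₁ − 5 log₁₀ d₁ + 5 = 6.65 − 12.0704 + 5 = -0.4204.
M₂ = 3.98 − 8.7774 + 5 = 0.2026.
L₁/L₂ = 10^(0.4(M₂ − M₁)) = 10^(0.4 × 0.6230) = 10^0.24920 = 1.775.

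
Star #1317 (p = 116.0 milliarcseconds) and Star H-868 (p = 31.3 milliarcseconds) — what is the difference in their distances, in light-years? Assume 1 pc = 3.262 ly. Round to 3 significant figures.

76.1 ly

d_A = 1/0.1160″ = 8.6207 pc; d_B = 1/0.03130″ = 31.949 pc.
|d_B − d_A| = |31.949 − 8.6207| = 23.328 pc = 23.328 × 3.262 ly = 76.096 ly.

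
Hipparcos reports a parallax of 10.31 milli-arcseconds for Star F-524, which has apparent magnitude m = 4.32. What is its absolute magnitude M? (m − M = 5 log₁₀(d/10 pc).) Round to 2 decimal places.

d = 1/p = 1/0.01031″ = 96.993 pc.
m − M = 5 log₁₀(96.993) − 5 = 9.9337 − 5 = 4.9337.
M = m − (m − M) = 4.32 − 4.9337 = -0.61.

M = -0.61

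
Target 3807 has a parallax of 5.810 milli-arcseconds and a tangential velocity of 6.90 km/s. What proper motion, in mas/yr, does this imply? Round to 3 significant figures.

d = 1/p = 1/0.005810″ = 172.12 pc.
μ = v_t / (4.74 d) = 6.90 / (4.74 × 172.12) = 6.90 / 815.85 = 0.0084574 ″/yr = 8.4574 mas/yr.

8.46 mas/yr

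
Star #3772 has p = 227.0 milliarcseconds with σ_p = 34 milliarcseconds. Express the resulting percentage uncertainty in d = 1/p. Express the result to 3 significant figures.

15.0%

For d = 1/p, |σ_d/d| = |σ_p/p|.
σ_p/p = 34 / 227.0 = 0.14978 = 14.978%.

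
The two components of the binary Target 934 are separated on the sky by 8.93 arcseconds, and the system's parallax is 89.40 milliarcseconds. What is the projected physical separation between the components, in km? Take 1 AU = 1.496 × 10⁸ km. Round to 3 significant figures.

d = 1/p = 1/0.08940″ = 11.186 pc.
At distance d (pc), an angle of θ arcsec spans θ·d AU: s = 8.93 × 11.186 = 99.891 AU.
= 99.891 × 1.496 × 10⁸ km = 1.4944 × 10^10 km.

1.49 × 10^10 km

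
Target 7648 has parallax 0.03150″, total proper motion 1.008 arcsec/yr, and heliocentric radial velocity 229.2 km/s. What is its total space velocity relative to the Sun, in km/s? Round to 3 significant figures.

d = 1/p = 1/0.03150″ = 31.746 pc.
v_t = 4.740 μ d = 4.740 × 1.008 × 31.746 = 151.68 km/s.
v = √(v_r² + v_t²) = √(229.2² + 151.68²) = √75539.5 = 274.84 km/s.

275 km/s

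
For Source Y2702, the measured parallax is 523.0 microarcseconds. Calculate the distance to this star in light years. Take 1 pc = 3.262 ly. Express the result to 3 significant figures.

6240 light years

p = 523.0 microarcseconds = 0.0005230 arcsec.
d = 1/p = 1/0.0005230 = 1912 pc.
In light-years: 1912 × 3.262 = 6236.9 ly.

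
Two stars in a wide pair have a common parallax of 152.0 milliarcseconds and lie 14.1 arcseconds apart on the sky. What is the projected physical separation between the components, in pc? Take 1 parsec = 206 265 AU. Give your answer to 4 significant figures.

d = 1/p = 1/0.1520″ = 6.5789 pc.
At distance d (pc), an angle of θ arcsec spans θ·d AU: s = 14.1 × 6.5789 = 92.762 AU.
= 92.762 / 206265 = 0.00044972 pc.

0.0004497 pc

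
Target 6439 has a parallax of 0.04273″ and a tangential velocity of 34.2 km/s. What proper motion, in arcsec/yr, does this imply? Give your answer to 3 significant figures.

0.308 arcsec/yr

d = 1/p = 1/0.04273″ = 23.403 pc.
μ = v_t / (4.74 d) = 34.2 / (4.74 × 23.403) = 34.2 / 110.93 = 0.3083 ″/yr.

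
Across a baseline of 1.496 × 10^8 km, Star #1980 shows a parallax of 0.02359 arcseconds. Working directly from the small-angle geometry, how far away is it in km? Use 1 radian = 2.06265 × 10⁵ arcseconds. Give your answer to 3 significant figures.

1.31 × 10^15 km

θ = 0.02359″ = 0.02359/206265 = 1.1437 × 10^-7 rad.
d = B/θ = (1.496 × 10^8) / (1.1437 × 10^-7) = 1.3080 × 10^15 km.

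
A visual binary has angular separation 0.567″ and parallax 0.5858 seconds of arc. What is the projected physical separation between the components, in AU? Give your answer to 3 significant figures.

0.968 AU

d = 1/p = 1/0.5858″ = 1.7071 pc.
At distance d (pc), an angle of θ arcsec spans θ·d AU: s = 0.567 × 1.7071 = 0.96793 AU.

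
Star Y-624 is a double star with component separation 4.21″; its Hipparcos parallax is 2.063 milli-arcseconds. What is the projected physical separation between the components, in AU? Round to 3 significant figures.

d = 1/p = 1/0.002063″ = 484.73 pc.
At distance d (pc), an angle of θ arcsec spans θ·d AU: s = 4.21 × 484.73 = 2040.7 AU.

2040 AU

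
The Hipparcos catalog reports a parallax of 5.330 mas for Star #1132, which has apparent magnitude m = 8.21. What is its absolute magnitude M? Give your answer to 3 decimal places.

d = 1/p = 1/0.005330″ = 187.62 pc.
m − M = 5 log₁₀(187.62) − 5 = 11.3664 − 5 = 6.3664.
M = m − (m − M) = 8.21 − 6.3664 = 1.844.

M = 1.844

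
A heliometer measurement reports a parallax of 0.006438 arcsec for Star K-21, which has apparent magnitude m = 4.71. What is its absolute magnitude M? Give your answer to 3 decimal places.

d = 1/p = 1/0.006438″ = 155.33 pc.
m − M = 5 log₁₀(155.33) − 5 = 10.9563 − 5 = 5.9563.
M = m − (m − M) = 4.71 − 5.9563 = -1.246.

M = -1.246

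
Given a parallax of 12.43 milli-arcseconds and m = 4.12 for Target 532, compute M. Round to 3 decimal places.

M = -0.408

d = 1/p = 1/0.01243″ = 80.451 pc.
m − M = 5 log₁₀(80.451) − 5 = 9.5277 − 5 = 4.5277.
M = m − (m − M) = 4.12 − 4.5277 = -0.408.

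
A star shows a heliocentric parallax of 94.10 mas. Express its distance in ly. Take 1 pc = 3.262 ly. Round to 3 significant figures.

p = 94.10 mas = 0.09410 arcsec.
d = 1/p = 1/0.09410 = 10.627 pc.
In light-years: 10.627 × 3.262 = 34.665 ly.

34.7 ly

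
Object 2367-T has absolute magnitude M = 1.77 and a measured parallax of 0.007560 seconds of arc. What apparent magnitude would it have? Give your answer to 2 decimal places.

m = 7.38

d = 1/p = 1/0.007560″ = 132.28 pc.
m − M = 5 log₁₀ d − 5 = 5 log₁₀(132.28) − 5 = 10.6075 − 5 = 5.6075.
m = M + (m − M) = 1.77 + 5.6075 = 7.38.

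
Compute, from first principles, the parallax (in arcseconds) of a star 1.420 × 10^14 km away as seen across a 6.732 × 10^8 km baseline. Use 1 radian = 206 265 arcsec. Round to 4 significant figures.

0.9779 arcsec

θ ≈ B/d = (6.732 × 10^8) / (1.420 × 10^14) = 4.7408 × 10^-6 rad.
In arcseconds: 4.7408 × 10^-6 × 206265 = 0.97786″.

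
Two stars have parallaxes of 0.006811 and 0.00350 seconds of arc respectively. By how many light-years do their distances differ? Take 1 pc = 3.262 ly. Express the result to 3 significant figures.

453 ly

d_A = 1/0.006811″ = 146.82 pc; d_B = 1/0.003500″ = 285.71 pc.
|d_B − d_A| = |285.71 − 146.82| = 138.89 pc = 138.89 × 3.262 ly = 453.06 ly.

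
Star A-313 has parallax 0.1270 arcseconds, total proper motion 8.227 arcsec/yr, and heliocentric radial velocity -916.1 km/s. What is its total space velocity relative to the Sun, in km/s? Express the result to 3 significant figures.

d = 1/p = 1/0.1270″ = 7.874 pc.
v_t = 4.740 μ d = 4.740 × 8.227 × 7.874 = 307.05 km/s.
v = √(v_r² + v_t²) = √((-916.1)² + 307.05²) = √933519 = 966.19 km/s.

966 km/s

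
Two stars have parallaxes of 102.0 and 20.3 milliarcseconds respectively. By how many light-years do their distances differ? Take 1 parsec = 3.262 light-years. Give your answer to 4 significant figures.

128.7 ly

d_A = 1/0.1020″ = 9.8039 pc; d_B = 1/0.02030″ = 49.261 pc.
|d_B − d_A| = |49.261 − 9.8039| = 39.457 pc = 39.457 × 3.262 ly = 128.71 ly.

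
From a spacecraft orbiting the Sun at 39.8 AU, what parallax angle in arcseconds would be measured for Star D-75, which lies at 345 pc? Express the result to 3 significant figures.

p (arcsec) = B (AU) / d (pc).
p = 39.8 / 345 = 0.11536 arcsec.

0.115 arcsec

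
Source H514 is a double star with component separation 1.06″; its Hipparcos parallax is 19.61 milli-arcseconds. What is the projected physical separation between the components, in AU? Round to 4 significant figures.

d = 1/p = 1/0.01961″ = 50.994 pc.
At distance d (pc), an angle of θ arcsec spans θ·d AU: s = 1.06 × 50.994 = 54.054 AU.

54.05 AU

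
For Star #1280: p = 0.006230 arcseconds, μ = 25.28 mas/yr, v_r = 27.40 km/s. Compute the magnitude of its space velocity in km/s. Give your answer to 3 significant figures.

d = 1/p = 1/0.006230″ = 160.51 pc.
μ = 25.28 mas/yr = 0.02528 ″/yr.
v_t = 4.740 μ d = 4.740 × 0.02528 × 160.51 = 19.233 km/s.
v = √(v_r² + v_t²) = √(27.40² + 19.233²) = √1120.67 = 33.476 km/s.

33.5 km/s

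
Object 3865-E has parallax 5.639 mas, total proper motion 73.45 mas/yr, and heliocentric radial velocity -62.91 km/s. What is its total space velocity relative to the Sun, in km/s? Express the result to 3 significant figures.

88.1 km/s

d = 1/p = 1/0.005639″ = 177.34 pc.
μ = 73.45 mas/yr = 0.07345 ″/yr.
v_t = 4.740 μ d = 4.740 × 0.07345 × 177.34 = 61.741 km/s.
v = √(v_r² + v_t²) = √((-62.91)² + 61.741²) = √7769.62 = 88.145 km/s.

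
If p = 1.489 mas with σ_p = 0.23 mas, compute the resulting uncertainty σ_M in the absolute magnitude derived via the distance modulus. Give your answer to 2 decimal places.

σ_M = 0.34 mag

M = m − 5 log₁₀ d + 5 = m + 5 log₁₀ p + 5, so ∂M/∂p = 5/(p ln 10).
σ_M = (5/ln 10) · (σ_p/p) = 2.1715 × 0.23/1.489 = 2.1715 × 0.15447 = 0.33543.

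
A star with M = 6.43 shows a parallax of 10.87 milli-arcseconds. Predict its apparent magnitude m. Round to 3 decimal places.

d = 1/p = 1/0.01087″ = 91.996 pc.
m − M = 5 log₁₀ d − 5 = 5 log₁₀(91.996) − 5 = 9.8188 − 5 = 4.8188.
m = M + (m − M) = 6.43 + 4.8188 = 11.249.

m = 11.249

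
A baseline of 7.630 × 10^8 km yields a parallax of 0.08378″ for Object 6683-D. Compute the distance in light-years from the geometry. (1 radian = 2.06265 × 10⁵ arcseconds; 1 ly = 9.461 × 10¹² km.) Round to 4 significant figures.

198.6 ly

θ = 0.08378″ = 0.08378/206265 = 4.0618 × 10^-7 rad.
d = B/θ = (7.630 × 10^8) / (4.0618 × 10^-7) = 1.8785 × 10^15 km = (1.8785 × 10^15) / (9.461 × 10^12) ly = 198.55 ly.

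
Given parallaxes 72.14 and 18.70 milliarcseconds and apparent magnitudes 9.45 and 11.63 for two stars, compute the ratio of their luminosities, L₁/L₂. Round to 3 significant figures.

L₁/L₂ = 0.500

d₁ = 1/p₁ = 1/0.07214″ = 13.862 pc; d₂ = 1/p₂ = 1/0.01870″ = 53.476 pc.
M₁ = m₁ − 5 log₁₀ d₁ + 5 = 9.45 − 5.7091 + 5 = 8.7409.
M₂ = 11.63 − 8.6408 + 5 = 7.9892.
L₁/L₂ = 10^(0.4(M₂ − M₁)) = 10^(0.4 × (-0.7517)) = 10^(-0.30068) = 0.5004.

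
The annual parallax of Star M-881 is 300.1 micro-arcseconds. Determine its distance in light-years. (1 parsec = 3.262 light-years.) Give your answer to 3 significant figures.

p = 300.1 micro-arcseconds = 0.0003001 arcsec.
d = 1/p = 1/0.0003001 = 3332.2 pc.
In light-years: 3332.2 × 3.262 = 10870 ly.

10900 light years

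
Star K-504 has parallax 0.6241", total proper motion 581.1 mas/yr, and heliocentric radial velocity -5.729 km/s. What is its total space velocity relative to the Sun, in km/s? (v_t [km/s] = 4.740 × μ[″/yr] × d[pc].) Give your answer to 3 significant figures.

d = 1/p = 1/0.6241″ = 1.6023 pc.
μ = 581.1 mas/yr = 0.5811 ″/yr.
v_t = 4.740 μ d = 4.740 × 0.5811 × 1.6023 = 4.4134 km/s.
v = √(v_r² + v_t²) = √((-5.729)² + 4.4134²) = √52.2995 = 7.2318 km/s.

7.23 km/s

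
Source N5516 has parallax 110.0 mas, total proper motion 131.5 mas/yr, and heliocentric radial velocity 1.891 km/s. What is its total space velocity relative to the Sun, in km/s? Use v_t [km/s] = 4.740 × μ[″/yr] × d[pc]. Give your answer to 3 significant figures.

5.97 km/s

d = 1/p = 1/0.1100″ = 9.0909 pc.
μ = 131.5 mas/yr = 0.1315 ″/yr.
v_t = 4.740 μ d = 4.740 × 0.1315 × 9.0909 = 5.6664 km/s.
v = √(v_r² + v_t²) = √(1.891² + 5.6664²) = √35.684 = 5.9736 km/s.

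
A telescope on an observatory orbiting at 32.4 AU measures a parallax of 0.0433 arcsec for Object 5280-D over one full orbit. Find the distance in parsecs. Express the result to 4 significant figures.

With baseline B (in AU) and parallax p (in arcsec), d = B/p parsecs.
d = 32.4 / 0.0433 = 748.27 pc.

748.3 pc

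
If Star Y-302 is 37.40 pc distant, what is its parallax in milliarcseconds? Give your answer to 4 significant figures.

p = 1/d = 1/37.4 = 0.026738 arcsec.
= 0.026738 × 1000 = 26.738 mas.

26.74 mas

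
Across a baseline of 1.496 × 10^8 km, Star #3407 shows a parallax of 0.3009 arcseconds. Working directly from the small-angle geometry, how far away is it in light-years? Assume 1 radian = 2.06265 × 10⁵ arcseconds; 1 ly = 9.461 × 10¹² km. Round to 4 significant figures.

10.84 ly

θ = 0.3009″ = 0.3009/206265 = 1.4588 × 10^-6 rad.
d = B/θ = (1.496 × 10^8) / (1.4588 × 10^-6) = 1.0255 × 10^14 km = (1.0255 × 10^14) / (9.461 × 10^12) ly = 10.839 ly.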